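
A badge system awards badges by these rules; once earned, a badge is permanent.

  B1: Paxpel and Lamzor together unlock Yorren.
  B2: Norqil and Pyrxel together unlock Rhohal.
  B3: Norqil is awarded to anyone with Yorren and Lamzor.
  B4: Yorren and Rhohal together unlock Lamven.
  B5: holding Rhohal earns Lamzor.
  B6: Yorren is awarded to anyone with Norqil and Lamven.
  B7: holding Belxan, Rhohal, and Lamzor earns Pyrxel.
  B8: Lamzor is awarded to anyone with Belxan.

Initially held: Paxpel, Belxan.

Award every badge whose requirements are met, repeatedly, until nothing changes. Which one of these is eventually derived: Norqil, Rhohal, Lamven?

With Belxan, Lamzor is earned (B8).
With Paxpel and Lamzor, Yorren is earned (B1).
With Yorren and Lamzor, Norqil is earned (B3).
Rhohal would need Norqil and Pyrxel (B2), but Pyrxel is never earned. Lamven would need Yorren and Rhohal (B4), but Rhohal is never earned.

Norqil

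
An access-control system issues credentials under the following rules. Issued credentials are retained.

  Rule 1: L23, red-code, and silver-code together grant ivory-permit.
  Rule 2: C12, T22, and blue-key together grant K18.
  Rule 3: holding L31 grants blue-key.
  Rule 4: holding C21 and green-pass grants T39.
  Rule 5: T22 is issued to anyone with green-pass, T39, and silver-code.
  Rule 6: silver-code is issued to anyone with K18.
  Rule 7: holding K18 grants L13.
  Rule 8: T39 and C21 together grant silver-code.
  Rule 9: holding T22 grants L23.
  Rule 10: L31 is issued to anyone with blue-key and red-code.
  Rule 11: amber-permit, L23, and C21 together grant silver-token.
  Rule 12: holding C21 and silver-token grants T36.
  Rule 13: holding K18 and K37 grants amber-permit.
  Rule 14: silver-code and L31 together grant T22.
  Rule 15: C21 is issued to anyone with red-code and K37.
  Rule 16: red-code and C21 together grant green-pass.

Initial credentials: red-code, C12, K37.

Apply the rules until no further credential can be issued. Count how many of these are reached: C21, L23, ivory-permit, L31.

Holding red-code and K37 grants C21 (Rule 15).
Holding red-code and C21 grants green-pass (Rule 16).
Holding C21 and green-pass grants T39 (Rule 4).
Holding T39 and C21 grants silver-code (Rule 8).
Holding green-pass, T39, and silver-code grants T22 (Rule 5).
Holding T22 grants L23 (Rule 9).
Holding L23, red-code, and silver-code grants ivory-permit (Rule 1).
C21: reached.
L23: reached.
ivory-permit: reached.
L31 would need blue-key and red-code (Rule 10), but blue-key is never granted.
Reached: C21, L23, and ivory-permit — 3 of the 4.

3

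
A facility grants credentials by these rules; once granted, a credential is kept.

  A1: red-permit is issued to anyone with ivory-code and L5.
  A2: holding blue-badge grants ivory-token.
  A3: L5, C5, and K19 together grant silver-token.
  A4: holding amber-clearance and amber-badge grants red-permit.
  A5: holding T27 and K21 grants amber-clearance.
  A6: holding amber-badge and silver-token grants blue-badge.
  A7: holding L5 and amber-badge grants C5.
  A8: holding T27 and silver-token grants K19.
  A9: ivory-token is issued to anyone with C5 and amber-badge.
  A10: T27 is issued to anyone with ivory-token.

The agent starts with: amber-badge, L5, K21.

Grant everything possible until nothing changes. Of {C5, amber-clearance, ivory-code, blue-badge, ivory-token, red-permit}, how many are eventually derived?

Holding L5 and amber-badge grants C5 (A7).
Holding C5 and amber-badge grants ivory-token (A9).
Holding ivory-token grants T27 (A10).
Holding T27 and K21 grants amber-clearance (A5).
Holding amber-clearance and amber-badge grants red-permit (A4).
C5: reached.
amber-clearance: reached.
No rule produces ivory-code, and it is not given.
blue-badge would need amber-badge and silver-token (A6), but silver-token is never granted.
ivory-token: reached.
red-permit: reached.
Reached: C5, amber-clearance, ivory-token, and red-permit — 4 of the 6.

4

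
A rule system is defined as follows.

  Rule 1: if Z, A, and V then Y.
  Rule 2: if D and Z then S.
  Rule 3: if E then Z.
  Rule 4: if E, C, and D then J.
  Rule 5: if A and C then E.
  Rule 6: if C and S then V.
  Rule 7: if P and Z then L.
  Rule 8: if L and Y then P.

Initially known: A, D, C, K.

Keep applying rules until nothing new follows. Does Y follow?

From A and C, Rule 5 gives E.
From E, Rule 3 gives Z.
From D and Z, Rule 2 gives S.
C and S hold, so V follows (Rule 6).
Z, A, and V hold, so Y follows (Rule 1).

Yes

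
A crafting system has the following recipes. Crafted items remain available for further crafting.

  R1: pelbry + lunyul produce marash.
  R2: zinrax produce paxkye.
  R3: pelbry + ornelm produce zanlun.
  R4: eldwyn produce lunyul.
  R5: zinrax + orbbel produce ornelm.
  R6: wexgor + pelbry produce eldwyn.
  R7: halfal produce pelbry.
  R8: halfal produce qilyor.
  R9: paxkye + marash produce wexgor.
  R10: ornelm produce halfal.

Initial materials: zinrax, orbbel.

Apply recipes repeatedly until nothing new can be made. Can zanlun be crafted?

Using R5, zinrax and orbbel make ornelm.
Using R10, ornelm makes halfal.
Using R7, halfal makes pelbry.
pelbry + ornelm → zanlun (R3).

Yes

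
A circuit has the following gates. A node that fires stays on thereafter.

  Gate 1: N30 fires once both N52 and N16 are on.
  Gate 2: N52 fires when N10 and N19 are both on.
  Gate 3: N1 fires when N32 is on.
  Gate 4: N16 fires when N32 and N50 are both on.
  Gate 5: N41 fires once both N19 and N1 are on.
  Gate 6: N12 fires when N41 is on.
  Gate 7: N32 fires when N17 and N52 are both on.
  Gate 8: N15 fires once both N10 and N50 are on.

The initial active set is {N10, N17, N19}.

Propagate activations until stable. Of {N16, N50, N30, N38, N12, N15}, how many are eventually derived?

1

N10 and N19 are on, so N52 fires (Gate 2).
N17 and N52 are on, so N32 fires (Gate 7).
Gate 3: N32 on → N1 on.
N19 and N1 are on, so N41 fires (Gate 5).
Gate 6: N41 on → N12 on.
N16 would need N32 and N50 (Gate 4), but N50 never turns on.
No rule produces N50, and it is not given.
N30 would need N52 and N16 (Gate 1), but N16 never turns on.
No rule produces N38, and it is not given.
N12: reached.
N15 would need N10 and N50 (Gate 8), but N50 never turns on.
Reached: N12 — 1 of the 6.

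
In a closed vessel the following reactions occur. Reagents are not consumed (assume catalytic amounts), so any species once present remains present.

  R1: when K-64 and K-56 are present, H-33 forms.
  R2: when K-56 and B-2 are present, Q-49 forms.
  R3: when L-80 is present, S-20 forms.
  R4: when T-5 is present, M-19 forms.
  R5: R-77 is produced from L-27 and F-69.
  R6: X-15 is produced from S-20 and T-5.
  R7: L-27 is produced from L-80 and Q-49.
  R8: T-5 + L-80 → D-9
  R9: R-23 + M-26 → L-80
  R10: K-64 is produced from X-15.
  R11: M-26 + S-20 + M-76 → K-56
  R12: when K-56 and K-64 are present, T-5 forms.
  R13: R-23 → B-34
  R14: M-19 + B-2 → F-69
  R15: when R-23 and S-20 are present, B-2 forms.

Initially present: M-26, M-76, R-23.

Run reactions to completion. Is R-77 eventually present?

No

R-77 would need L-27 and F-69 (R5), but F-69 never forms.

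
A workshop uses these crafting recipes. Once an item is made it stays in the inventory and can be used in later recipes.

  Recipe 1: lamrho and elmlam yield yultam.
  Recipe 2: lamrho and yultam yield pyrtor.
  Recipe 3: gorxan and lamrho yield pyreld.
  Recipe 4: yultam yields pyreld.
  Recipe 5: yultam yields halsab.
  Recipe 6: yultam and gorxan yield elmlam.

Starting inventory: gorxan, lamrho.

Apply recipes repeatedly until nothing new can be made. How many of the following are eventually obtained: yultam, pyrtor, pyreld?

Using Recipe 3, gorxan and lamrho make pyreld.
yultam would need lamrho and elmlam (Recipe 1), but elmlam is never obtained.
pyrtor would need lamrho and yultam (Recipe 2), but yultam is never obtained.
pyreld: reached.
Reached: pyreld — 1 of the 3.

1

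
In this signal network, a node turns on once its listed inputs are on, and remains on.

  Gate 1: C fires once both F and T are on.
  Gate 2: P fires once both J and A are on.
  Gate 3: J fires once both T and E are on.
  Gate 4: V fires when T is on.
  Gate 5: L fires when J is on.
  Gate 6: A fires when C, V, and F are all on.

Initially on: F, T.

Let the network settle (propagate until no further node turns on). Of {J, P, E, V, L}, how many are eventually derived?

1

Gate 4: T on → V on.
J would need T and E (Gate 3), but E never turns on.
P would need J and A (Gate 2), but J never turns on.
No rule produces E, and it is not given.
V: reached.
L would need J (Gate 5), but J never turns on.
Reached: V — 1 of the 5.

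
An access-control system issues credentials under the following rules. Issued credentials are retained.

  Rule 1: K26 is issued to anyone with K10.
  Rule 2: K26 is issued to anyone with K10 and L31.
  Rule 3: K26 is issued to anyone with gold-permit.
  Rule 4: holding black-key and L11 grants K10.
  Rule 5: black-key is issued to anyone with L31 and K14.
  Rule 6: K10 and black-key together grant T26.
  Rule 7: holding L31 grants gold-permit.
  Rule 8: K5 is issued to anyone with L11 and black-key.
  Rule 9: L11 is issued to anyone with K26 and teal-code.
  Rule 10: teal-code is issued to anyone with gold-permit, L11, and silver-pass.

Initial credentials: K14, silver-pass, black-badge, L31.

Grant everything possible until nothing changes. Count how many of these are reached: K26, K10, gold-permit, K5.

Holding L31 grants gold-permit (Rule 7).
Holding gold-permit grants K26 (Rule 3).
K26: reached.
K10 would need black-key and L11 (Rule 4), but L11 is never granted.
gold-permit: reached.
K5 would need L11 and black-key (Rule 8), but L11 is never granted.
Reached: K26 and gold-permit — 2 of the 4.

2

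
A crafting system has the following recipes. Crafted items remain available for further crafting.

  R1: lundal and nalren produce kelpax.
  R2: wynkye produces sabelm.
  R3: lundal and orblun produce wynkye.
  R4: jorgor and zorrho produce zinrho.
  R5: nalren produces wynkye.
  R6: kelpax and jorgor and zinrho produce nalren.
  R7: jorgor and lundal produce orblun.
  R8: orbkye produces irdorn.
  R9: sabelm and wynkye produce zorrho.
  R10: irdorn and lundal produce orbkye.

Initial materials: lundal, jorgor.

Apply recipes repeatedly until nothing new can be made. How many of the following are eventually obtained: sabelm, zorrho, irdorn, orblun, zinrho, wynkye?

5

jorgor and lundal → orblun (R7).
Using R3, lundal and orblun make wynkye.
Using R2, wynkye makes sabelm.
Using R9, sabelm and wynkye make zorrho.
Using R4, jorgor and zorrho make zinrho.
sabelm: reached.
zorrho: reached.
irdorn would need orbkye (R8), but orbkye is never obtained.
orblun: reached.
zinrho: reached.
wynkye: reached.
Reached: sabelm, zorrho, orblun, zinrho, and wynkye — 5 of the 6.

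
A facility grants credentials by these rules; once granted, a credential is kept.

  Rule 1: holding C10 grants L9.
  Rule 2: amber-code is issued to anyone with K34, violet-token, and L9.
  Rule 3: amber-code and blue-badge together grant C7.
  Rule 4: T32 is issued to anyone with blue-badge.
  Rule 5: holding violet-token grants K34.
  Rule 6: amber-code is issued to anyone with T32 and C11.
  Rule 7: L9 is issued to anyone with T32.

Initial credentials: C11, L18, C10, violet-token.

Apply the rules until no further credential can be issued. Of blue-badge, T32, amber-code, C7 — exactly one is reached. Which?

Holding C10 grants L9 (Rule 1).
Holding violet-token grants K34 (Rule 5).
Holding K34, violet-token, and L9 grants amber-code (Rule 2).
No rule produces blue-badge, and it is not given. T32 would need blue-badge (Rule 4), but blue-badge is never granted. C7 would need amber-code and blue-badge (Rule 3), but blue-badge is never granted.

amber-code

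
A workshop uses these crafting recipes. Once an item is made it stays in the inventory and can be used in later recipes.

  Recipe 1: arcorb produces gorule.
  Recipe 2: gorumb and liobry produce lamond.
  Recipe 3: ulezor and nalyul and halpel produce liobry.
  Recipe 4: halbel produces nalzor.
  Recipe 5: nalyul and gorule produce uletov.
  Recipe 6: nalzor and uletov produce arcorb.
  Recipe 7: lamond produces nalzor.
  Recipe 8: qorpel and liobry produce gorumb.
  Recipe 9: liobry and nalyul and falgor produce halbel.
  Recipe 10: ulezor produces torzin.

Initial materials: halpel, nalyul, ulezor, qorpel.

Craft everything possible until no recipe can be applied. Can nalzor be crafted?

Yes

ulezor and nalyul and halpel → liobry (Recipe 3).
Using Recipe 8, qorpel and liobry make gorumb.
Using Recipe 2, gorumb and liobry make lamond.
Using Recipe 7, lamond makes nalzor.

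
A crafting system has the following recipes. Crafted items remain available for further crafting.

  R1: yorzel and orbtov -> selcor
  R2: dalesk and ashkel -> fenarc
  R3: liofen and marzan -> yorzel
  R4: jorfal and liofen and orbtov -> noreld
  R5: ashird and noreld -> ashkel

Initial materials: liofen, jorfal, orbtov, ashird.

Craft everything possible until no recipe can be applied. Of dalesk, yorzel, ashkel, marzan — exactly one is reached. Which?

jorfal and liofen and orbtov -> noreld (R4).
ashird and noreld -> ashkel (R5).
No rule produces dalesk, and it is not given. yorzel would need liofen and marzan (R3), but marzan is never obtained. No rule produces marzan, and it is not given.

ashkel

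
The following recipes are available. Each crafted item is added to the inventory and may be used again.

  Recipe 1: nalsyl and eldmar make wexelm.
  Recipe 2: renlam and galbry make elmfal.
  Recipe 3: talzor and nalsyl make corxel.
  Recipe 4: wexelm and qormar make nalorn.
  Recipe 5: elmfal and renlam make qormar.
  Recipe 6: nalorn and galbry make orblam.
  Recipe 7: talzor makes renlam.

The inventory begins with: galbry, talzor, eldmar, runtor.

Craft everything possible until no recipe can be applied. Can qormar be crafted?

Yes

Using Recipe 7, talzor makes renlam.
renlam and galbry → elmfal (Recipe 2).
Using Recipe 5, elmfal and renlam make qormar.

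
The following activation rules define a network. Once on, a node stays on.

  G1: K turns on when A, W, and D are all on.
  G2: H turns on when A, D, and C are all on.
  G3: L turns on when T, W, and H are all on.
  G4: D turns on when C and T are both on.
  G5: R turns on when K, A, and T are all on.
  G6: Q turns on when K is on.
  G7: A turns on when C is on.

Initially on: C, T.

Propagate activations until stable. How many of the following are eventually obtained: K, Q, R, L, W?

0

K would need A, W, and D (G1), but W never turns on.
Q would need K (G6), but K never turns on.
R would need K, A, and T (G5), but K never turns on.
L would need T, W, and H (G3), but W never turns on.
No rule produces W, and it is not given.
None of the 5 are reached.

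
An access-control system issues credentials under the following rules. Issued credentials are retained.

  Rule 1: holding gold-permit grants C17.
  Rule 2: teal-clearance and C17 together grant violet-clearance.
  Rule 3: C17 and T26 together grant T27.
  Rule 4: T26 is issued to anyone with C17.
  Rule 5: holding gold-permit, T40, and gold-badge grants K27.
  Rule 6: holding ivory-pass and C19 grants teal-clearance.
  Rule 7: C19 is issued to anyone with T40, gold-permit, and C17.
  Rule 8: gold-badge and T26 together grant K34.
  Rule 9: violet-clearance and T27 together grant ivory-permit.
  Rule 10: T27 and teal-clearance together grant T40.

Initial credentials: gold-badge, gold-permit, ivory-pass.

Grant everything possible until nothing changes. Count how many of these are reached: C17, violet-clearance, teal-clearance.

Holding gold-permit grants C17 (Rule 1).
C17: reached.
violet-clearance would need teal-clearance and C17 (Rule 2), but teal-clearance is never granted.
teal-clearance would need ivory-pass and C19 (Rule 6), but C19 is never granted.
Reached: C17 — 1 of the 3.

1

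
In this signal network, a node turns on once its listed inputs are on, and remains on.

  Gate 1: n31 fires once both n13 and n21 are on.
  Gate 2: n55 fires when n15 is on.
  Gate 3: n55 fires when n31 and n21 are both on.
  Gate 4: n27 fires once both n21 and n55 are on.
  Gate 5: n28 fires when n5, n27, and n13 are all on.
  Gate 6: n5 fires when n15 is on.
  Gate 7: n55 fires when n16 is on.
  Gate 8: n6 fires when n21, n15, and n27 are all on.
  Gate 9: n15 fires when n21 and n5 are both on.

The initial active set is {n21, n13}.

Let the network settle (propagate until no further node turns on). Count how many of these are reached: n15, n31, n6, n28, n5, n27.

n13 and n21 are on, so n31 fires (Gate 1).
n31 and n21 are on, so n55 fires (Gate 3).
n21 and n55 are on, so n27 fires (Gate 4).
n15 would need n21 and n5 (Gate 9), but n5 never turns on.
n31: reached.
n6 would need n21, n15, and n27 (Gate 8), but n15 never turns on.
n28 would need n5, n27, and n13 (Gate 5), but n5 never turns on.
n5 would need n15 (Gate 6), but n15 never turns on.
n27: reached.
Reached: n31 and n27 — 2 of the 6.

2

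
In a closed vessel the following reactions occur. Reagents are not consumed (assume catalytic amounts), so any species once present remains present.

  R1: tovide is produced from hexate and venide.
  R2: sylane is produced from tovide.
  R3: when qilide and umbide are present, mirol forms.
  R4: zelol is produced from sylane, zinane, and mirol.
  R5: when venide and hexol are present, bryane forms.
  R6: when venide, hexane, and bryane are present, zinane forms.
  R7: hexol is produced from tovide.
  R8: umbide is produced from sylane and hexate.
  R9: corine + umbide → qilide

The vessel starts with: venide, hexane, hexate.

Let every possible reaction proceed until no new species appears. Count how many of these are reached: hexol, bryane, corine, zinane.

hexate and venide present → tovide forms (R1).
tovide present → hexol forms (R7).
venide and hexol present → bryane forms (R5).
venide, hexane, and bryane present → zinane forms (R6).
hexol: reached.
bryane: reached.
No rule produces corine, and it is not given.
zinane: reached.
Reached: hexol, bryane, and zinane — 3 of the 4.

3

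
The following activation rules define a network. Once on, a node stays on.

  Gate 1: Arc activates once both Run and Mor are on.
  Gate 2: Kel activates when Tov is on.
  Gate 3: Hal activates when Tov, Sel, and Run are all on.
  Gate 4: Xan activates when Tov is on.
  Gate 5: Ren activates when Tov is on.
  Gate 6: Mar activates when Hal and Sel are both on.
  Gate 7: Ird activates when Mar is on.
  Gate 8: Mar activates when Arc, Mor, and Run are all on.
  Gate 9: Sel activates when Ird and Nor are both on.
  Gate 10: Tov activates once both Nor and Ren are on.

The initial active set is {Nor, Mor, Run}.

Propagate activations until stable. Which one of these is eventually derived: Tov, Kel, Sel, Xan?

Run and Mor are on, so Arc activates (Gate 1).
Gate 8: Arc, Mor, and Run on → Mar on.
Gate 7: Mar on → Ird on.
Gate 9: Ird and Nor on → Sel on.
Kel would need Tov (Gate 2), but Tov never turns on. Tov would need Nor and Ren (Gate 10), but Ren never turns on. Xan would need Tov (Gate 4), but Tov never turns on.

Sel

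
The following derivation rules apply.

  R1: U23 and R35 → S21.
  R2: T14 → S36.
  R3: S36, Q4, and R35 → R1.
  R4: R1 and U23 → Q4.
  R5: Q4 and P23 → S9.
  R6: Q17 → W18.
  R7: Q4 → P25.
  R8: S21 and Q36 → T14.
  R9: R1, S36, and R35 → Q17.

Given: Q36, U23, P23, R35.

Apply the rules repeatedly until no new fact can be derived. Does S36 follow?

From U23 and R35, R1 gives S21.
From S21 and Q36, R8 gives T14.
From T14, R2 gives S36.

Yes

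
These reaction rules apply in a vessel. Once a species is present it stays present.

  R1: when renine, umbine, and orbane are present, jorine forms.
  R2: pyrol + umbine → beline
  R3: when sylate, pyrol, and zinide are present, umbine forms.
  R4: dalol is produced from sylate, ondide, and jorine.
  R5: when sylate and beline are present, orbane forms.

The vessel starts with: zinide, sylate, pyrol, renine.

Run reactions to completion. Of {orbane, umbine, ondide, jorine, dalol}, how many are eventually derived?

sylate, pyrol, and zinide present → umbine forms (R3).
pyrol and umbine present → beline forms (R2).
sylate and beline present → orbane forms (R5).
renine, umbine, and orbane present → jorine forms (R1).
orbane: reached.
umbine: reached.
No rule produces ondide, and it is not given.
jorine: reached.
dalol would need sylate, ondide, and jorine (R4), but ondide never forms.
Reached: orbane, umbine, and jorine — 3 of the 5.

3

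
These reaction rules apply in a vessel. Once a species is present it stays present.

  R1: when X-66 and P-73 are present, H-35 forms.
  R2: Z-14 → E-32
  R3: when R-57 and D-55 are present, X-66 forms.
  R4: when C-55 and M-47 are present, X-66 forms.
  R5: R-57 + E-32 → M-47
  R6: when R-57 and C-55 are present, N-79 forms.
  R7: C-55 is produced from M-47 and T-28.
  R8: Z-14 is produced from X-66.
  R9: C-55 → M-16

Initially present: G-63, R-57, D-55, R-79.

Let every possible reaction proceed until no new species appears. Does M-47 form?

Yes

R-57 and D-55 present → X-66 forms (R3).
X-66 present → Z-14 forms (R8).
Z-14 present → E-32 forms (R2).
R-57 and E-32 present → M-47 forms (R5).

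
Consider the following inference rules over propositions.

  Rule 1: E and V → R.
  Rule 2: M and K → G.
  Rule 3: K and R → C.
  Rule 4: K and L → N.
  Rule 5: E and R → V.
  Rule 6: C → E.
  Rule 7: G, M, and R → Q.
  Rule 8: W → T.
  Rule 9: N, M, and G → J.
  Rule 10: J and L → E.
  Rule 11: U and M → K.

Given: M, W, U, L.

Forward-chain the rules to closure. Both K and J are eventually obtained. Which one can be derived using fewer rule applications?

K: U and M hold, so K follows (Rule 11). [1 rule application]
J: From U and M, Rule 11 gives K. K and L hold, so N follows (Rule 4). From M and K, Rule 2 gives G. From N, M, and G, Rule 9 gives J. [4 rule applications]
K needs fewer.

K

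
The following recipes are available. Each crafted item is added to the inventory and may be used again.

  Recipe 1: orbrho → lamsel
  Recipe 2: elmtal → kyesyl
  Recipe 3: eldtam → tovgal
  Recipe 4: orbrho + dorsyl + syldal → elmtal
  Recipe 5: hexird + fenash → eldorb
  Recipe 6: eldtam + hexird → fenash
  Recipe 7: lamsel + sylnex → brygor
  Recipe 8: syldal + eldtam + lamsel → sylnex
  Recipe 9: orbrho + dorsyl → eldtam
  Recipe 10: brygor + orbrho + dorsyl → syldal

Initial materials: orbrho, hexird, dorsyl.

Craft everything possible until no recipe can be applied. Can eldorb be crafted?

Yes

Using Recipe 9, orbrho and dorsyl make eldtam.
Using Recipe 6, eldtam and hexird make fenash.
hexird + fenash → eldorb (Recipe 5).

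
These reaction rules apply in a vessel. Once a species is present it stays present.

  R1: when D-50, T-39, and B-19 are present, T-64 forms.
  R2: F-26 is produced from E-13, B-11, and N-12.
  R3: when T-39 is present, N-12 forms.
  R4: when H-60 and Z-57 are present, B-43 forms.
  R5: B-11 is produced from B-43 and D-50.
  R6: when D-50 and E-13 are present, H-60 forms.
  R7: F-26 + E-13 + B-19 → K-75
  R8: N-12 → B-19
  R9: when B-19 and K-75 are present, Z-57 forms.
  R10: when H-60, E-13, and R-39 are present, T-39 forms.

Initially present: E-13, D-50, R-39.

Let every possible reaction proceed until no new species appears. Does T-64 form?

D-50 and E-13 present → H-60 forms (R6).
H-60, E-13, and R-39 present → T-39 forms (R10).
T-39 present → N-12 forms (R3).
N-12 present → B-19 forms (R8).
D-50, T-39, and B-19 present → T-64 forms (R1).

Yes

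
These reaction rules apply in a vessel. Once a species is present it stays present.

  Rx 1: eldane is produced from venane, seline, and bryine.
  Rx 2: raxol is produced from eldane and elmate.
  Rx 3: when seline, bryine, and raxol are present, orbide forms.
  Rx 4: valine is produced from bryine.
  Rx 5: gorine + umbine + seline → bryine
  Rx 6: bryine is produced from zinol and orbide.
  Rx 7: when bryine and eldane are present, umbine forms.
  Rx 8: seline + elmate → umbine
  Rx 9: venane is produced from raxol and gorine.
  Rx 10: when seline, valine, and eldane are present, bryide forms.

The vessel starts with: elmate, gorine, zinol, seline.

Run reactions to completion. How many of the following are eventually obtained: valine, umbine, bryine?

seline and elmate present → umbine forms (Rx 8).
gorine, umbine, and seline present → bryine forms (Rx 5).
bryine present → valine forms (Rx 4).
valine: reached.
umbine: reached.
bryine: reached.
All 3 are reached.

3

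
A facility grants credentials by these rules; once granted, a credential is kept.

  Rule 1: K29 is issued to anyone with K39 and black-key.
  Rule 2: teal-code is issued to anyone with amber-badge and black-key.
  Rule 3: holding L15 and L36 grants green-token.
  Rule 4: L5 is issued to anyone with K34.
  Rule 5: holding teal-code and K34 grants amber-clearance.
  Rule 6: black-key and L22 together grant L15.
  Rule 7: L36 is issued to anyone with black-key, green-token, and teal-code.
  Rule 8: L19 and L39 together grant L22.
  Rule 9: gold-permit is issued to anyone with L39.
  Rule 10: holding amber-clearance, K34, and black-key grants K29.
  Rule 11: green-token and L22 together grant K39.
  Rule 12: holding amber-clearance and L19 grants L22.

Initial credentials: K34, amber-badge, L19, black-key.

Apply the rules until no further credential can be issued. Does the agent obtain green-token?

No

green-token would need L15 and L36 (Rule 3), but L36 is never granted.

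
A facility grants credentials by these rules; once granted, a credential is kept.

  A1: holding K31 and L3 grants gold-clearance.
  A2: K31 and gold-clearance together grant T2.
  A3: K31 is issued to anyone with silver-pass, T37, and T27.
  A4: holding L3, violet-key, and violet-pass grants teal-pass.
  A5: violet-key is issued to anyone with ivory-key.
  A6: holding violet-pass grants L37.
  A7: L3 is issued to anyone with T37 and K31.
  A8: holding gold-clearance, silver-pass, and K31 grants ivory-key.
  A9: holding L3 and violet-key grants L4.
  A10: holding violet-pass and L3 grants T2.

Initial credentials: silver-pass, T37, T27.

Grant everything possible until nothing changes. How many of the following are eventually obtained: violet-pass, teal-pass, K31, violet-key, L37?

2

Holding silver-pass, T37, and T27 grants K31 (A3).
Holding T37 and K31 grants L3 (A7).
Holding K31 and L3 grants gold-clearance (A1).
Holding gold-clearance, silver-pass, and K31 grants ivory-key (A8).
Holding ivory-key grants violet-key (A5).
No rule produces violet-pass, and it is not given.
teal-pass would need L3, violet-key, and violet-pass (A4), but violet-pass is never granted.
K31: reached.
violet-key: reached.
L37 would need violet-pass (A6), but violet-pass is never granted.
Reached: K31 and violet-key — 2 of the 5.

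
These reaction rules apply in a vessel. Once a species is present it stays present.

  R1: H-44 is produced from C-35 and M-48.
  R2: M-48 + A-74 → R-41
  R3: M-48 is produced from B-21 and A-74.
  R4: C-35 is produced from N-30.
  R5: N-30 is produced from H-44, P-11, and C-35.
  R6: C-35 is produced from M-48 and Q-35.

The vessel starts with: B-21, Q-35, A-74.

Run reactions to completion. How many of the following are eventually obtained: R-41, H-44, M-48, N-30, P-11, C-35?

4

B-21 and A-74 present → M-48 forms (R3).
M-48 and A-74 present → R-41 forms (R2).
M-48 and Q-35 present → C-35 forms (R6).
C-35 and M-48 present → H-44 forms (R1).
R-41: reached.
H-44: reached.
M-48: reached.
N-30 would need H-44, P-11, and C-35 (R5), but P-11 never forms.
No rule produces P-11, and it is not given.
C-35: reached.
Reached: R-41, H-44, M-48, and C-35 — 4 of the 6.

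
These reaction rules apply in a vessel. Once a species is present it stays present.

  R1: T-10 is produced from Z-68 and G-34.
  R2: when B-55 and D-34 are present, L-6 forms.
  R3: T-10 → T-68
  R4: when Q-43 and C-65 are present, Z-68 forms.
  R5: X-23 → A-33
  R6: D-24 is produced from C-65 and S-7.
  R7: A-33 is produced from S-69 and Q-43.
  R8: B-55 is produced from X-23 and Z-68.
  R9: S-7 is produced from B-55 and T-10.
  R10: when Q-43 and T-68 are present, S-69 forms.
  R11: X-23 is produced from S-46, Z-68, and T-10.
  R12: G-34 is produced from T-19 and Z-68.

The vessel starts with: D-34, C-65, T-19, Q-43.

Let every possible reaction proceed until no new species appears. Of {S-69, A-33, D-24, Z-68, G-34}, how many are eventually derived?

Q-43 and C-65 present → Z-68 forms (R4).
T-19 and Z-68 present → G-34 forms (R12).
Z-68 and G-34 present → T-10 forms (R1).
T-10 present → T-68 forms (R3).
Q-43 and T-68 present → S-69 forms (R10).
S-69 and Q-43 present → A-33 forms (R7).
S-69: reached.
A-33: reached.
D-24 would need C-65 and S-7 (R6), but S-7 never forms.
Z-68: reached.
G-34: reached.
Reached: S-69, A-33, Z-68, and G-34 — 4 of the 5.

4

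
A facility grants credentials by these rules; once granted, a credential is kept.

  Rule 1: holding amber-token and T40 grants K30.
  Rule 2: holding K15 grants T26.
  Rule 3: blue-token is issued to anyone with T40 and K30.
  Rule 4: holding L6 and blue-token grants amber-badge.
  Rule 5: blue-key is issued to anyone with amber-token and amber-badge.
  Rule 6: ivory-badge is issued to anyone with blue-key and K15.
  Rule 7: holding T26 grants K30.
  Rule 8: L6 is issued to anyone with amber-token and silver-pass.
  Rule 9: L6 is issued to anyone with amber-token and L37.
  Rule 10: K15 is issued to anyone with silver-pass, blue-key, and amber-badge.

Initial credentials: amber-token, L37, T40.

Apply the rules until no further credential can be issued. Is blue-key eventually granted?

Holding amber-token and L37 grants L6 (Rule 9).
Holding amber-token and T40 grants K30 (Rule 1).
Holding T40 and K30 grants blue-token (Rule 3).
Holding L6 and blue-token grants amber-badge (Rule 4).
Holding amber-token and amber-badge grants blue-key (Rule 5).

Yes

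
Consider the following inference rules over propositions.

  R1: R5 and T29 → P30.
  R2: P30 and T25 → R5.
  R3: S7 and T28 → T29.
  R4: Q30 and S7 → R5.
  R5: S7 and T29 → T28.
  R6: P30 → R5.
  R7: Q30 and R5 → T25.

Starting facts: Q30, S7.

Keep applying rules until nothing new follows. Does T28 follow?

No

T28 would need S7 and T29 (R5), but T29 is never established.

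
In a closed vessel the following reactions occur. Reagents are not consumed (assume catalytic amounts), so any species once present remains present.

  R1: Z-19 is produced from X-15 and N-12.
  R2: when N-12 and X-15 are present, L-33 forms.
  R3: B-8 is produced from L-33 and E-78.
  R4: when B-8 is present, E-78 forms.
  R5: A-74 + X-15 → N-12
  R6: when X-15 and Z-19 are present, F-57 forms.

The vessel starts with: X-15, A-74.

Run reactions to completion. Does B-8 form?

B-8 would need L-33 and E-78 (R3), but E-78 never forms.

No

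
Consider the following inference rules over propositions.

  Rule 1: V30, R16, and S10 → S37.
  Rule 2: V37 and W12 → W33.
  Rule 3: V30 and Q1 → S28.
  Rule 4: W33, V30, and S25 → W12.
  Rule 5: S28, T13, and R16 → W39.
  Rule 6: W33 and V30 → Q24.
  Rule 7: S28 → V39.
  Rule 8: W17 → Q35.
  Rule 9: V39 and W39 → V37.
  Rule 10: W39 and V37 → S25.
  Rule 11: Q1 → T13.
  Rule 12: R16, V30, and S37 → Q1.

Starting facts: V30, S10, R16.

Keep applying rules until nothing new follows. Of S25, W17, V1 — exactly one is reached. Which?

S25

V30, R16, and S10 hold, so S37 follows (Rule 1).
R16, V30, and S37 hold, so Q1 follows (Rule 12).
From V30 and Q1, Rule 3 gives S28.
From Q1, Rule 11 gives T13.
S28, T13, and R16 hold, so W39 follows (Rule 5).
From S28, Rule 7 gives V39.
V39 and W39 hold, so V37 follows (Rule 9).
W39 and V37 hold, so S25 follows (Rule 10).
No rule produces W17, and it is not given. No rule produces V1, and it is not given.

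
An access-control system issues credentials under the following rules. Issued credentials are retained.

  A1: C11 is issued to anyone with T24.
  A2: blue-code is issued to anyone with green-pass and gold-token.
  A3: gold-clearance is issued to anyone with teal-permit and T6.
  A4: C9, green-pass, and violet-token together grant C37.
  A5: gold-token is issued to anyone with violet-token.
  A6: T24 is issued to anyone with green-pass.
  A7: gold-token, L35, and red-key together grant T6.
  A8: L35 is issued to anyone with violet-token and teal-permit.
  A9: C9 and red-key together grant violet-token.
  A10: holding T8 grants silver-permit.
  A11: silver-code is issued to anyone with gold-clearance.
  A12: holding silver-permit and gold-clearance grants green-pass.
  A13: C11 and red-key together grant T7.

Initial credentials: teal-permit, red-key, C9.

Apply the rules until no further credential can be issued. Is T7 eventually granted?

No

T7 would need C11 and red-key (A13), but C11 is never granted.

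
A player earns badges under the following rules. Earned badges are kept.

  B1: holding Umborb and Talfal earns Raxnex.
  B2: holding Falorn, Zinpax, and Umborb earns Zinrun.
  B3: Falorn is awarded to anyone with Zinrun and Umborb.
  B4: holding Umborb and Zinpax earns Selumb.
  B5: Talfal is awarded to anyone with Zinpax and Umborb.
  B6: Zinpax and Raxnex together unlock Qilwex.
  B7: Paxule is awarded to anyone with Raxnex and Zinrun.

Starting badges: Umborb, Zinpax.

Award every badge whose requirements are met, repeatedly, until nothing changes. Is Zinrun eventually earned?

Zinrun would need Falorn, Zinpax, and Umborb (B2), but Falorn is never earned.

No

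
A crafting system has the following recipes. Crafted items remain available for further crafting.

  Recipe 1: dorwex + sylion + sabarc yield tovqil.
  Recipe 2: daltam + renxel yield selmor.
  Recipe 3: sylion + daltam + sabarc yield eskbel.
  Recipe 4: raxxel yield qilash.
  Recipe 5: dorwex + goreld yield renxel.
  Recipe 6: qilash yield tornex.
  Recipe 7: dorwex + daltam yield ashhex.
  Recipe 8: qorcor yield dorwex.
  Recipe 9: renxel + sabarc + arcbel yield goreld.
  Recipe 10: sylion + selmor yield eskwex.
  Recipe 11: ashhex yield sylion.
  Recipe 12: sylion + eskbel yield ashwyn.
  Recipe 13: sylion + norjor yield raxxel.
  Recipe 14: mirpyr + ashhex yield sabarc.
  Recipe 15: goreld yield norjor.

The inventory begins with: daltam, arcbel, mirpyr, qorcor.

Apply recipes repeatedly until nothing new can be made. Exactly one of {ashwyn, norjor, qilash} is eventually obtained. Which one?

qorcor → dorwex (Recipe 8).
dorwex + daltam → ashhex (Recipe 7).
Using Recipe 14, mirpyr and ashhex make sabarc.
ashhex → sylion (Recipe 11).
sylion + daltam + sabarc → eskbel (Recipe 3).
sylion + eskbel → ashwyn (Recipe 12).
qilash would need raxxel (Recipe 4), but raxxel is never obtained. norjor would need goreld (Recipe 15), but goreld is never obtained.

ashwyn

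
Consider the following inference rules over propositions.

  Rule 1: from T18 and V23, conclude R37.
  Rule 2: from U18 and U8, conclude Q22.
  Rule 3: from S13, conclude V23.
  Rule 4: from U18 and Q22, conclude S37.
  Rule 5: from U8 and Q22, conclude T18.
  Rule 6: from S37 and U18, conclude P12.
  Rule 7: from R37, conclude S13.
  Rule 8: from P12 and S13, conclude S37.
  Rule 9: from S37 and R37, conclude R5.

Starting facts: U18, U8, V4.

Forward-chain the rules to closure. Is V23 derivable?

V23 would need S13 (Rule 3), but S13 is never established.

No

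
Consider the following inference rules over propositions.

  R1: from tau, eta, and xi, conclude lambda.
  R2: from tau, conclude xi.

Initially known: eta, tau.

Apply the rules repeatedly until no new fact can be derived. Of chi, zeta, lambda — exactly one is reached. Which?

lambda

tau holds, so xi follows (R2).
tau, eta, and xi hold, so lambda follows (R1).
No rule produces zeta, and it is not given. No rule produces chi, and it is not given.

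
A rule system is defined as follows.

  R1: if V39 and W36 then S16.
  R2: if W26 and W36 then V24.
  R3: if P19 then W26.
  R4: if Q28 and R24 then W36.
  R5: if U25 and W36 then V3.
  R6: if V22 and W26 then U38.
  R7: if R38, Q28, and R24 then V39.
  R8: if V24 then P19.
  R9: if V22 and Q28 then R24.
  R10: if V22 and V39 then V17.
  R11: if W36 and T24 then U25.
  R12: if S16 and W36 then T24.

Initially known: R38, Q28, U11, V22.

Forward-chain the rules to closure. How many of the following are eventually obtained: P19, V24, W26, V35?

0

P19 would need V24 (R8), but V24 is never established.
V24 would need W26 and W36 (R2), but W26 is never established.
W26 would need P19 (R3), but P19 is never established.
No rule produces V35, and it is not given.
None of the 4 are reached.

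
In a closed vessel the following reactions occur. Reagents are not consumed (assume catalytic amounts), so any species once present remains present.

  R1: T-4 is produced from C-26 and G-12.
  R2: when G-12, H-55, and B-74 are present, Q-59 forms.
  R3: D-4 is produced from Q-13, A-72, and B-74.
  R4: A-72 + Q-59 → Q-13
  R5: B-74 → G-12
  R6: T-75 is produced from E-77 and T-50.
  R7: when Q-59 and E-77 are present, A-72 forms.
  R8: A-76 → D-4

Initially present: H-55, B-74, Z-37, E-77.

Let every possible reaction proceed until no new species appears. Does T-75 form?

T-75 would need E-77 and T-50 (R6), but T-50 never forms.

No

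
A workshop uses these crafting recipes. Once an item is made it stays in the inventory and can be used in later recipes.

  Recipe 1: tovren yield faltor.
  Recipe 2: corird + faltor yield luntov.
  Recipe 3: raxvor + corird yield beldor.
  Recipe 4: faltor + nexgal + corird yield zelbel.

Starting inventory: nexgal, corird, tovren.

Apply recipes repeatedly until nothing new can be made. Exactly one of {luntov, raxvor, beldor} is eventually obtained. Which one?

Using Recipe 1, tovren makes faltor.
corird + faltor → luntov (Recipe 2).
No rule produces raxvor, and it is not given. beldor would need raxvor and corird (Recipe 3), but raxvor is never obtained.

luntov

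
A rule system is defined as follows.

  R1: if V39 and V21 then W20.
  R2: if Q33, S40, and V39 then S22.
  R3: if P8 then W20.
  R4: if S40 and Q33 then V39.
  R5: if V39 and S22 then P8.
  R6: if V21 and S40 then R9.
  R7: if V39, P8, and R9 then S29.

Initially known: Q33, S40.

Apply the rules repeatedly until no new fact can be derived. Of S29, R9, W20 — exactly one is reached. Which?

W20

S40 and Q33 hold, so V39 follows (R4).
Q33, S40, and V39 hold, so S22 follows (R2).
V39 and S22 hold, so P8 follows (R5).
P8 holds, so W20 follows (R3).
S29 would need V39, P8, and R9 (R7), but R9 is never established. R9 would need V21 and S40 (R6), but V21 is never established.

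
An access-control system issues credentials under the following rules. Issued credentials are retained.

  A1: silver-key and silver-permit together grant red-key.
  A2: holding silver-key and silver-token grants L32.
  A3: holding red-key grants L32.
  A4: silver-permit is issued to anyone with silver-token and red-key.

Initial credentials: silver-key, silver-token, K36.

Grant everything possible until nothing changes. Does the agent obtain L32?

Yes

Holding silver-key and silver-token grants L32 (A2).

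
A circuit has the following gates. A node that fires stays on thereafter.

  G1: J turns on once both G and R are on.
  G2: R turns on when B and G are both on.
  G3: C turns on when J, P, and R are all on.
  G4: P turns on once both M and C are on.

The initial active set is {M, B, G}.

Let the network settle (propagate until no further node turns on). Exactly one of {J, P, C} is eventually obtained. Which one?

J

B and G are on, so R turns on (G2).
G and R are on, so J turns on (G1).
C would need J, P, and R (G3), but P never turns on. P would need M and C (G4), but C never turns on.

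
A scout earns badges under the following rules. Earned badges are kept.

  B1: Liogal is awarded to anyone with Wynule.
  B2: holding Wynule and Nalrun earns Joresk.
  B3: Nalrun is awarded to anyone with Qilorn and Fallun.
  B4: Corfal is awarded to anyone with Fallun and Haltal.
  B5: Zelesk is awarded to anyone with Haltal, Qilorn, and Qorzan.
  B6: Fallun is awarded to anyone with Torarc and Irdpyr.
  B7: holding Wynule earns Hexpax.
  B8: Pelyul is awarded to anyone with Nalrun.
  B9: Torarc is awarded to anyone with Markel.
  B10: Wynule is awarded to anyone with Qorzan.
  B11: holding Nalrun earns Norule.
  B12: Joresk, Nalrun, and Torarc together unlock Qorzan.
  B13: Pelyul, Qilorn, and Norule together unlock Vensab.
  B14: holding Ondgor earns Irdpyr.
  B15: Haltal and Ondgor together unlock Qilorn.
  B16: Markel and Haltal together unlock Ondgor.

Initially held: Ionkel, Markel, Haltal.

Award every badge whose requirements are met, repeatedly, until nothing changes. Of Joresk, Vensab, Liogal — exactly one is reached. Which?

Vensab

With Markel and Haltal, Ondgor is earned (B16).
With Markel, Torarc is earned (B9).
With Haltal and Ondgor, Qilorn is earned (B15).
With Ondgor, Irdpyr is earned (B14).
With Torarc and Irdpyr, Fallun is earned (B6).
With Qilorn and Fallun, Nalrun is earned (B3).
With Nalrun, Norule is earned (B11).
With Nalrun, Pelyul is earned (B8).
With Pelyul, Qilorn, and Norule, Vensab is earned (B13).
Joresk would need Wynule and Nalrun (B2), but Wynule is never earned. Liogal would need Wynule (B1), but Wynule is never earned.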